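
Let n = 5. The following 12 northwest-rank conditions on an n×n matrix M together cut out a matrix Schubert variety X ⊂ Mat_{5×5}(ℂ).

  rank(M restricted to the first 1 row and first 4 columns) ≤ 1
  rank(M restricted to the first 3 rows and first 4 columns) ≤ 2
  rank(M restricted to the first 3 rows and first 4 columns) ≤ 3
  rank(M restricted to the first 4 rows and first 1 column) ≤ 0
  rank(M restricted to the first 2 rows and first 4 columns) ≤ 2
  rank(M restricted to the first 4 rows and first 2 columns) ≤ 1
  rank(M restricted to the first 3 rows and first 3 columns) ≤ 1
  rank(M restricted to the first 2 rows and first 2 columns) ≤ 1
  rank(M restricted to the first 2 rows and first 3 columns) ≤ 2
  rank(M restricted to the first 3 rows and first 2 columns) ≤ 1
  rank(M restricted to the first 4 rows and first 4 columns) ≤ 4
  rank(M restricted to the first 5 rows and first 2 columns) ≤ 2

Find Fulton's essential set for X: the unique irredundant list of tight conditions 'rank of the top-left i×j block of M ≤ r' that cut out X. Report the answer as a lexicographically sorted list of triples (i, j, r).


Reconstructing r_w from the 12 given conditions:

  i=1: 0 | 1 | 1 | 1 | 1
  i=2: 0 | 1 | 1 | 2 | 2
  i=3: 0 | 1 | 1 | 2 | 3
  i=4: 0 | 1 | 2 | 3 | 4
  i=5: 1 | 2 | 3 | 4 | 5

the unique w with this rank table is (2, 4, 5, 3, 1).

Fulton essential set (2 of the 6 Rothe cells):

[(3, 3, 1), (4, 1, 0)]


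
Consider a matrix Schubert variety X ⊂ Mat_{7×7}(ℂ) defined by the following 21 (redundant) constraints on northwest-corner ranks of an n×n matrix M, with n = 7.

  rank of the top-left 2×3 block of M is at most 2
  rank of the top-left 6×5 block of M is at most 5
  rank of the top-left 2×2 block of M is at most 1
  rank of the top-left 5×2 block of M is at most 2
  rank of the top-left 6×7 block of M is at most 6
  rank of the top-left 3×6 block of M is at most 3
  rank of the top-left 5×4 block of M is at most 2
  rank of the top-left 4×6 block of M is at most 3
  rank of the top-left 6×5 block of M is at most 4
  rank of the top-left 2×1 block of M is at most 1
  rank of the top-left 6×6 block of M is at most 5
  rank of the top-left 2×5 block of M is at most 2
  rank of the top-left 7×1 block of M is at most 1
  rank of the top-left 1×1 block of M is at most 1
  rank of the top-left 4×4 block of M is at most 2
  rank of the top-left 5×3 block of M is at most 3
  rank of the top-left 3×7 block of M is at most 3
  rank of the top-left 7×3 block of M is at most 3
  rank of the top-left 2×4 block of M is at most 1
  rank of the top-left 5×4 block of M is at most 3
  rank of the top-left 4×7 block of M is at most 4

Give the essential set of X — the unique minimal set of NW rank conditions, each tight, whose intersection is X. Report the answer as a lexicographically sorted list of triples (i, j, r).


Rank table r_w(7×7) implied by the 21 constraints:

  1 | 1 | 1 | 1 | 1 | 1 | 1
  1 | 1 | 1 | 1 | 2 | 2 | 2
  1 | 2 | 2 | 2 | 3 | 3 | 3
  1 | 2 | 2 | 2 | 3 | 3 | 4
  1 | 2 | 2 | 2 | 3 | 4 | 5
  1 | 2 | 3 | 3 | 4 | 5 | 6
  1 | 2 | 3 | 4 | 5 | 6 | 7

hence w(1..7) = (1, 5, 2, 7, 6, 3, 4).

3 SE-corners of the 8-cell Rothe diagram give Ess(w):

[(2, 4, 1), (4, 6, 3), (5, 4, 2)]


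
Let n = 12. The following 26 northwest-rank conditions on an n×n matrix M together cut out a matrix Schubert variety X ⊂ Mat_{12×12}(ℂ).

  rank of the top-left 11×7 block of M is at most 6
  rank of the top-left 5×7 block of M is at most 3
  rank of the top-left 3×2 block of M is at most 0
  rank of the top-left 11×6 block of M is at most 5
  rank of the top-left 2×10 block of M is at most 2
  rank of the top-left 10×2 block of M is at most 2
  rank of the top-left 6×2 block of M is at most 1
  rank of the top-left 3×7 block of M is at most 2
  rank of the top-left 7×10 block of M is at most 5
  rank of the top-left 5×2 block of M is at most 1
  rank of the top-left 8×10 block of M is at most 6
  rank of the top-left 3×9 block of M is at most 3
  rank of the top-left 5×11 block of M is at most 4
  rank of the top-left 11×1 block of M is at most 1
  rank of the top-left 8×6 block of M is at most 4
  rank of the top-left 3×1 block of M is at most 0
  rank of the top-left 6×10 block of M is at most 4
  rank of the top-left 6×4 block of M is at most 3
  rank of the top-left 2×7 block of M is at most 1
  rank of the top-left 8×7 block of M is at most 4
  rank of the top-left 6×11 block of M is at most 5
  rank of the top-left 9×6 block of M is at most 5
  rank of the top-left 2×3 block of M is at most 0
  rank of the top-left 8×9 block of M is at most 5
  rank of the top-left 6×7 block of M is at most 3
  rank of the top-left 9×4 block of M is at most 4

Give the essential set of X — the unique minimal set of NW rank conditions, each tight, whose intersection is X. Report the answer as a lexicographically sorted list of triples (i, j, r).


Rank table r_w(12×12) implied by the 26 constraints:

  0, 0, 0, 1, 1, 1, 1, 1, 1, 1, 1, 1
  0, 0, 0, 1, 1, 1, 1, 2, 2, 2, 2, 2
  0, 0, 1, 2, 2, 2, 2, 3, 3, 3, 3, 3
  1, 1, 2, 3, 3, 3, 3, 4, 4, 4, 4, 4
  1, 1, 2, 3, 3, 3, 3, 4, 4, 4, 4, 5
  1, 1, 2, 3, 3, 3, 3, 4, 4, 4, 5, 6
  1, 2, 3, 4, 4, 4, 4, 5, 5, 5, 6, 7
  1, 2, 3, 4, 4, 4, 4, 5, 5, 6, 7, 8
  1, 2, 3, 4, 5, 5, 5, 6, 6, 7, 8, 9
  1, 2, 3, 4, 5, 5, 6, 7, 7, 8, 9, 10
  1, 2, 3, 4, 5, 5, 6, 7, 8, 9, 10, 11
  1, 2, 3, 4, 5, 6, 7, 8, 9, 10, 11, 12

giving w = (4, 8, 3, 1, 12, 11, 2, 10, 5, 7, 9, 6) via Δ²R.

Fulton essential set (10 of the 30 Rothe cells):

[(2, 3, 0), (2, 7, 1), (3, 2, 0), (5, 11, 4), (6, 2, 1), (6, 7, 3), (6, 10, 4), (8, 7, 4), (8, 9, 5), (11, 6, 5)]


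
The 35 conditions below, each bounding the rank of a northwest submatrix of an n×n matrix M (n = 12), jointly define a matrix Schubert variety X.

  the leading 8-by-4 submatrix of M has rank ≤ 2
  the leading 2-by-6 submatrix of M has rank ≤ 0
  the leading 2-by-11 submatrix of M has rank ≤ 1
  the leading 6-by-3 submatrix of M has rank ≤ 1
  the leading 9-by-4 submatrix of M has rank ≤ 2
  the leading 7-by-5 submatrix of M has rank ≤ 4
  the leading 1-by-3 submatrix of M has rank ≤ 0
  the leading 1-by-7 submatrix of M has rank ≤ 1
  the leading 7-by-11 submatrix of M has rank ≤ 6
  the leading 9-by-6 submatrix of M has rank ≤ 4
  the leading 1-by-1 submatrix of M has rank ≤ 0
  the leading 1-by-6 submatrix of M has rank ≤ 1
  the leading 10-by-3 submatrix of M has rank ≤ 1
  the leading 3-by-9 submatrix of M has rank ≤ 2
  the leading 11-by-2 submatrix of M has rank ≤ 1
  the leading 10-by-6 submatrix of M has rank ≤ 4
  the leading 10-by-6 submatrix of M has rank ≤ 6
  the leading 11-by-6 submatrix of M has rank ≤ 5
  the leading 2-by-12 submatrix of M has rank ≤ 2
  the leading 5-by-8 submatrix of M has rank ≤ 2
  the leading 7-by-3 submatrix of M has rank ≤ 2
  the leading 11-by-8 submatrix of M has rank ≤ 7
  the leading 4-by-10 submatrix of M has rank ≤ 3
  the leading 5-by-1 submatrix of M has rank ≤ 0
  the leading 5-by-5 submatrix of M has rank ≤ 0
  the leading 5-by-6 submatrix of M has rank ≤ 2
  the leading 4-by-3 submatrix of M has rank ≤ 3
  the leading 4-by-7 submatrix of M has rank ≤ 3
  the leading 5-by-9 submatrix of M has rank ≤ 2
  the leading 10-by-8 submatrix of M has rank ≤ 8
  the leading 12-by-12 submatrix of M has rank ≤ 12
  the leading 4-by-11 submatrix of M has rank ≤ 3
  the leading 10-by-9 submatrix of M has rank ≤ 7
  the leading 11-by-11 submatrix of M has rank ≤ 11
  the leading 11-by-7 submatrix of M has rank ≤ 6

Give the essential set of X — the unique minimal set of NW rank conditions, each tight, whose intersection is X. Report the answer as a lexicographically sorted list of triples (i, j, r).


The tightest implied rank at each (i,j), from the 35 conditions:

  0 0 0 0 0 0 1 1 1 1 1 1
  0 0 0 0 0 0 1 1 1 1 1 2
  0 0 0 0 0 1 2 2 2 2 2 3
  0 0 0 0 0 1 2 2 2 3 3 4
  0 0 0 0 0 1 2 2 2 3 4 5
  1 1 1 1 1 2 3 3 3 4 5 6
  1 1 1 2 2 3 4 4 4 5 6 7
  1 1 1 2 3 4 5 5 5 6 7 8
  1 1 1 2 3 4 5 6 6 7 8 9
  1 1 1 2 3 4 5 6 7 8 9 10
  1 1 2 3 4 5 6 7 8 9 10 11
  1 2 3 4 5 6 7 8 9 10 11 12

second differences of R give the permutation w = (7, 12, 6, 10, 11, 1, 4, 5, 8, 9, 3, 2).

D(w) has 44 cells with 6 SE-corners; essential set:

[(2, 6, 0), (2, 11, 1), (5, 5, 0), (5, 9, 2), (10, 3, 1), (11, 2, 1)]


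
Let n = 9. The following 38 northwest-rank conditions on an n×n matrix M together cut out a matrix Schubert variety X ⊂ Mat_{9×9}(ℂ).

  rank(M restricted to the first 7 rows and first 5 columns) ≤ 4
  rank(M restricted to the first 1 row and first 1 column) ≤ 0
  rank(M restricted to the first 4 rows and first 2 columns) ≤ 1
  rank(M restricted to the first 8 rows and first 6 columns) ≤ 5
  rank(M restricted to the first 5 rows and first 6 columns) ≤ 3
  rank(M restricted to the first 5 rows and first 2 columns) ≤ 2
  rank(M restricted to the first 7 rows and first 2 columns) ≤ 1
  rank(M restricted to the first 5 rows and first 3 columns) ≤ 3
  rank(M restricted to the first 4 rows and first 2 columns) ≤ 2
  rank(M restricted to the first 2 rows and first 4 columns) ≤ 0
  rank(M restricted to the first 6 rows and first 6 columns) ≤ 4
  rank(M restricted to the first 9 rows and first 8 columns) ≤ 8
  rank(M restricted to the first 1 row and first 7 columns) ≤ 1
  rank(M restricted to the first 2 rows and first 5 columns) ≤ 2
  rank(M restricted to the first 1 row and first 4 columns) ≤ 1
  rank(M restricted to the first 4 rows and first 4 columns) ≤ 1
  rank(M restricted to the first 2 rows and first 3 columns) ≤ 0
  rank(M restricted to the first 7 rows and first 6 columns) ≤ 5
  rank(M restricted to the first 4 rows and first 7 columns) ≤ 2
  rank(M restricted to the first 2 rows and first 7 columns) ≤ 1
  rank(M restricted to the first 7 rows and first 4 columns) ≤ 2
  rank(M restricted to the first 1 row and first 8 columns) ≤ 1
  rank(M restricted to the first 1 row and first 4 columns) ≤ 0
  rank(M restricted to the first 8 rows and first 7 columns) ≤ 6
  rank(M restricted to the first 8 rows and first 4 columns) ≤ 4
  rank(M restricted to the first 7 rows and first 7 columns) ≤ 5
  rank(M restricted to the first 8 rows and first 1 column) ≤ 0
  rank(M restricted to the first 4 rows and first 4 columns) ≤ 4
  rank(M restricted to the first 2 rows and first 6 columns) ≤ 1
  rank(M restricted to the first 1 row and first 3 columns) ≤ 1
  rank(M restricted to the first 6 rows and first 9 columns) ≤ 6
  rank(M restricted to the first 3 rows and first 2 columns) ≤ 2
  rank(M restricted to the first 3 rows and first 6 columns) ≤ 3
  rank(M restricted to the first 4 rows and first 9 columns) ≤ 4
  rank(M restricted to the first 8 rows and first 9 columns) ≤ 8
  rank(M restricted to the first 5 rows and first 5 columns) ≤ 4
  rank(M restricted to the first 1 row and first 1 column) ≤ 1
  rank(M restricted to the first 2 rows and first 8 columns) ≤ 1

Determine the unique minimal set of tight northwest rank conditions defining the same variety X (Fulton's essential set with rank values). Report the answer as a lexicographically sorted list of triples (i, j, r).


Recovering R(i,j) via the rank-extension bound from the 38 conditions:

  0 | 0 | 0 | 0 | 1 | 1 | 1 | 1 | 1
  0 | 0 | 0 | 0 | 1 | 1 | 1 | 1 | 2
  0 | 1 | 1 | 1 | 2 | 2 | 2 | 2 | 3
  0 | 1 | 1 | 1 | 2 | 2 | 2 | 3 | 4
  0 | 1 | 2 | 2 | 3 | 3 | 3 | 4 | 5
  0 | 1 | 2 | 2 | 3 | 4 | 4 | 5 | 6
  0 | 1 | 2 | 2 | 3 | 4 | 5 | 6 | 7
  0 | 1 | 2 | 3 | 4 | 5 | 6 | 7 | 8
  1 | 2 | 3 | 4 | 5 | 6 | 7 | 8 | 9

the unique w with this rank table is (5, 9, 2, 8, 3, 6, 7, 4, 1).

Fulton essential set (6 of the 23 Rothe cells):

[(2, 4, 0), (2, 8, 1), (4, 4, 1), (4, 7, 2), (7, 4, 2), (8, 1, 0)]


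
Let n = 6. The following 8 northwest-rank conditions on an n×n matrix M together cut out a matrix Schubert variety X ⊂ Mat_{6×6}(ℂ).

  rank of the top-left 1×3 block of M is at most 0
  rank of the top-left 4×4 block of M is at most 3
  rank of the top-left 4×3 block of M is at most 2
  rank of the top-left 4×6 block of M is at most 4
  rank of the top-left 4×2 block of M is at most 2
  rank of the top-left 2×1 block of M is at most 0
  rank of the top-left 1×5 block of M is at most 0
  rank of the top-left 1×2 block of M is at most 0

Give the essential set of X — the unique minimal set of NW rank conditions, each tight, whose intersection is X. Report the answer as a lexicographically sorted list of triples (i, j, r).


Computing R[i][j] = min implied NW-rank bound (n=6, 8 conditions):

  0  0  0  0  0  1
  0  1  1  1  1  2
  1  2  2  2  2  3
  1  2  2  3  3  4
  1  2  3  4  4  5
  1  2  3  4  5  6

second differences of R give the permutation w = (6, 2, 1, 4, 3, 5).

|D(w)|=7, |Ess(w)|=3:

[(1, 5, 0), (2, 1, 0), (4, 3, 2)]


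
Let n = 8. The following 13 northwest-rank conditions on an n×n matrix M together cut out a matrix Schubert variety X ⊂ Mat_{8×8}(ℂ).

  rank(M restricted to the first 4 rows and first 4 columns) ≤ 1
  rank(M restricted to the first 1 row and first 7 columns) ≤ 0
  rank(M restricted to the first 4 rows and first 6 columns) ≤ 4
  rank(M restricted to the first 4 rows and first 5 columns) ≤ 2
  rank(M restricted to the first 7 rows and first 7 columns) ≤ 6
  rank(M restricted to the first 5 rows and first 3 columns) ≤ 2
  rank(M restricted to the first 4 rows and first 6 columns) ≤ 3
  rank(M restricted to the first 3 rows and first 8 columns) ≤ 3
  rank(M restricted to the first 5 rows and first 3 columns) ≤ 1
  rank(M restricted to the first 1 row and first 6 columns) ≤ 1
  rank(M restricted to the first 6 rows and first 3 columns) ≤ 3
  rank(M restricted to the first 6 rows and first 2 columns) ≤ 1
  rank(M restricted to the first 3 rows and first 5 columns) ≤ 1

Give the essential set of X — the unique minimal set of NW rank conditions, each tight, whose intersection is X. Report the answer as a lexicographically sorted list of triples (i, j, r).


Reconstructing r_w from the 13 given conditions:

  row 1: 0, 0, 0, 0, 0, 0, 0, 1
  row 2: 1, 1, 1, 1, 1, 1, 1, 2
  row 3: 1, 1, 1, 1, 1, 2, 2, 3
  row 4: 1, 1, 1, 1, 2, 3, 3, 4
  row 5: 1, 1, 1, 2, 3, 4, 4, 5
  row 6: 1, 1, 2, 3, 4, 5, 5, 6
  row 7: 1, 2, 3, 4, 5, 6, 6, 7
  row 8: 1, 2, 3, 4, 5, 6, 7, 8

second differences of R give the permutation w = (8, 1, 6, 5, 4, 3, 2, 7).

|D(w)|=17, |Ess(w)|=5:

[(1, 7, 0), (3, 5, 1), (4, 4, 1), (5, 3, 1), (6, 2, 1)]


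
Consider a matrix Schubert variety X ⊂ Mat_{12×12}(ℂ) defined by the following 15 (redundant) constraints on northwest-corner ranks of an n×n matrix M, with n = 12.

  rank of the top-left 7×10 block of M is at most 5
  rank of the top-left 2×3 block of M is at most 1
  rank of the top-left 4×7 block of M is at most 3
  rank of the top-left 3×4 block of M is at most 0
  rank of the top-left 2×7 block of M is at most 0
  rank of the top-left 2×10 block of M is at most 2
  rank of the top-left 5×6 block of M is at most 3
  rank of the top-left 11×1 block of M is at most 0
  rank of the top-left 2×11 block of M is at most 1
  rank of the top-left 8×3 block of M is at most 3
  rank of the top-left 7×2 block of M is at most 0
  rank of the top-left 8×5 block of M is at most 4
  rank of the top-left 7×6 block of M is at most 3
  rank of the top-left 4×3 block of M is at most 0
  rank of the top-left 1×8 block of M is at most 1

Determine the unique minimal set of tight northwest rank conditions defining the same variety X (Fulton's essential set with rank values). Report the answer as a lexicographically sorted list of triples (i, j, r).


Reconstructing r_w from the 15 given conditions:

  0  0  0  0  0  0  0  1  1  1  1  1
  0  0  0  0  0  0  0  1  1  1  1  2
  0  0  0  0  1  1  1  2  2  2  2  3
  0  0  0  1  2  2  2  3  3  3  3  4
  0  0  1  2  3  3  3  4  4  4  4  5
  0  0  1  2  3  3  4  5  5  5  5  6
  0  0  1  2  3  3  4  5  5  5  6  7
  0  1  2  3  4  4  5  6  6  6  7  8
  0  1  2  3  4  5  6  7  7  7  8  9
  0  1  2  3  4  5  6  7  8  8  9  10
  0  1  2  3  4  5  6  7  8  9  10  11
  1  2  3  4  5  6  7  8  9  10  11  12

so w = (8, 12, 5, 4, 3, 7, 11, 2, 6, 9, 10, 1).

Fulton essential set (8 of the 38 Rothe cells):

[(2, 7, 0), (2, 11, 1), (3, 4, 0), (4, 3, 0), (7, 2, 0), (7, 6, 3), (7, 10, 5), (11, 1, 0)]


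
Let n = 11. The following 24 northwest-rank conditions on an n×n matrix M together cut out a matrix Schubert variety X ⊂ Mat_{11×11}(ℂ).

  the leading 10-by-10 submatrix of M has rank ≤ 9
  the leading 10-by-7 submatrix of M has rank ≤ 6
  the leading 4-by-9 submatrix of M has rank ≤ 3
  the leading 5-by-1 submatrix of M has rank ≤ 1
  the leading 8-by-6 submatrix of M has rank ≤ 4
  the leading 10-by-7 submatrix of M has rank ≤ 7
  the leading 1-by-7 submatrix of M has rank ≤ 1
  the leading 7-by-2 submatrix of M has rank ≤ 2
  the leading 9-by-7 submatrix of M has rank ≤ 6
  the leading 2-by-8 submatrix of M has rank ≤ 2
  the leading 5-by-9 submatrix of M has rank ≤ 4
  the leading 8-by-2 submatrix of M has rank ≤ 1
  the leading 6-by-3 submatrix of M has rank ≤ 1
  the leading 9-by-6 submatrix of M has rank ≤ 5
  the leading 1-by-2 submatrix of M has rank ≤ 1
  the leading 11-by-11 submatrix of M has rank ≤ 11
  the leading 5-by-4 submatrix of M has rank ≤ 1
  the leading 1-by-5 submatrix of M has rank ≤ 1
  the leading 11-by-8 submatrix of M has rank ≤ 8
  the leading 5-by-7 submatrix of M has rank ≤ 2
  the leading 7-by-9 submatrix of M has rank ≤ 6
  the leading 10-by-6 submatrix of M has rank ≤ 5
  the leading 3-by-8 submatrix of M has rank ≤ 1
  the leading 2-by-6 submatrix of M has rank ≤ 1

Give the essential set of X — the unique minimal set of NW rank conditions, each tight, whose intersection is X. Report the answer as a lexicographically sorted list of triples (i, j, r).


Propagating the 24 rank bounds to every northwest block:

  R[1]: 1, 1, 1, 1, 1, 1, 1, 1, 1, 1, 1
  R[2]: 1, 1, 1, 1, 1, 1, 1, 1, 2, 2, 2
  R[3]: 1, 1, 1, 1, 1, 1, 1, 1, 2, 3, 3
  R[4]: 1, 1, 1, 1, 2, 2, 2, 2, 3, 4, 4
  R[5]: 1, 1, 1, 1, 2, 2, 2, 3, 4, 5, 5
  R[6]: 1, 1, 1, 2, 3, 3, 3, 4, 5, 6, 6
  R[7]: 1, 1, 2, 3, 4, 4, 4, 5, 6, 7, 7
  R[8]: 1, 1, 2, 3, 4, 4, 5, 6, 7, 8, 8
  R[9]: 1, 2, 3, 4, 5, 5, 6, 7, 8, 9, 9
  R[10]: 1, 2, 3, 4, 5, 5, 6, 7, 8, 9, 10
  R[11]: 1, 2, 3, 4, 5, 6, 7, 8, 9, 10, 11

so w = (1, 9, 10, 5, 8, 4, 3, 7, 2, 11, 6).

D(w) has 28 cells with 7 SE-corners; essential set:

[(3, 8, 1), (5, 4, 1), (5, 7, 2), (6, 3, 1), (8, 2, 1), (8, 6, 4), (10, 6, 5)]


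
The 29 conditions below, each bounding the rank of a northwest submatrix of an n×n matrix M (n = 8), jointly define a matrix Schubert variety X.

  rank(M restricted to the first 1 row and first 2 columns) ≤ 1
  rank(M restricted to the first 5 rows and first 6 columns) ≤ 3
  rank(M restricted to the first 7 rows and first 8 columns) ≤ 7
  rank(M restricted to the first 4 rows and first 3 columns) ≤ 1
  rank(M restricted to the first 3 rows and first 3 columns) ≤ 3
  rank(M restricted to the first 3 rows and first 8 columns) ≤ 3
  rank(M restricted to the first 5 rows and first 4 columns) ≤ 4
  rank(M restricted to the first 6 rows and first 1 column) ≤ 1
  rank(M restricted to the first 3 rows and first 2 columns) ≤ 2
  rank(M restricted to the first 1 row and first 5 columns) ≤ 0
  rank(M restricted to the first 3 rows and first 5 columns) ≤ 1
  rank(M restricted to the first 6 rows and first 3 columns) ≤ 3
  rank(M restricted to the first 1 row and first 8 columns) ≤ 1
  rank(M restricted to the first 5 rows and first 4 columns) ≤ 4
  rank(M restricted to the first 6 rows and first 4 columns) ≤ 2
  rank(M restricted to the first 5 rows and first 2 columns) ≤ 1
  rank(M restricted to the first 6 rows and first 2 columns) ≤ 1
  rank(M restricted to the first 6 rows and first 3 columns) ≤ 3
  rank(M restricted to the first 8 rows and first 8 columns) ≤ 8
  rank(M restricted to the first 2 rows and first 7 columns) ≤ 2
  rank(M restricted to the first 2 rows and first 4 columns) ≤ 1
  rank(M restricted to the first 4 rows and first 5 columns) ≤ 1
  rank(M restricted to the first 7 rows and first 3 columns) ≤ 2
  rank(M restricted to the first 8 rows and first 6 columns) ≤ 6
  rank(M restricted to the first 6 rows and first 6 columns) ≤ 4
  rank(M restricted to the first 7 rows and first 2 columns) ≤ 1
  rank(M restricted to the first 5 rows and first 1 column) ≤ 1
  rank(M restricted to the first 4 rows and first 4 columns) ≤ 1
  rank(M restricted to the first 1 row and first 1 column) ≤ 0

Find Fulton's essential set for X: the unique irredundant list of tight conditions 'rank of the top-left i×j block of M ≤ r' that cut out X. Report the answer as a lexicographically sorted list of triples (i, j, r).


Reconstructing r_w from the 29 given conditions:

  R[1]: 0 0 0 0 0 1 1 1
  R[2]: 1 1 1 1 1 2 2 2
  R[3]: 1 1 1 1 1 2 3 3
  R[4]: 1 1 1 1 1 2 3 4
  R[5]: 1 1 2 2 2 3 4 5
  R[6]: 1 1 2 2 3 4 5 6
  R[7]: 1 1 2 3 4 5 6 7
  R[8]: 1 2 3 4 5 6 7 8

hence w(1..8) = (6, 1, 7, 8, 3, 5, 4, 2).

D(w) has 17 cells with 4 SE-corners; essential set:

[(1, 5, 0), (4, 5, 1), (6, 4, 2), (7, 2, 1)]


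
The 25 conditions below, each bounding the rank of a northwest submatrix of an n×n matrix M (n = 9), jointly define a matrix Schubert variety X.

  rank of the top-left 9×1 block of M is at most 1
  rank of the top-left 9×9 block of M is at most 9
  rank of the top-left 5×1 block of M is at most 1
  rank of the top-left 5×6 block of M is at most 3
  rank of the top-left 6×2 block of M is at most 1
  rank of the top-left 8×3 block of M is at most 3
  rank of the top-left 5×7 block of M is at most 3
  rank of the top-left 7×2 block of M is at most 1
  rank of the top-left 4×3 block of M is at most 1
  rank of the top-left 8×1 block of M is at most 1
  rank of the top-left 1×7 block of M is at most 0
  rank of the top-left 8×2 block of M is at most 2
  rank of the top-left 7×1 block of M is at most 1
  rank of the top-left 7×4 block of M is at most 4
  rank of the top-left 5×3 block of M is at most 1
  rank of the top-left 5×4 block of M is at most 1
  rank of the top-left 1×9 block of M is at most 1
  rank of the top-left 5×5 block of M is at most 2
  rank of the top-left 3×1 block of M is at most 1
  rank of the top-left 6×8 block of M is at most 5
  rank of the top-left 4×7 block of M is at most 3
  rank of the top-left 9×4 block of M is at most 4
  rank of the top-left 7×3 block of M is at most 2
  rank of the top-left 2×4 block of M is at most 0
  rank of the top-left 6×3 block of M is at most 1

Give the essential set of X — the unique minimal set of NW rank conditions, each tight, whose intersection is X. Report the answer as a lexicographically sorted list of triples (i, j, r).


Propagating the 25 rank bounds to every northwest block:

  row 1: 0, 0, 0, 0, 0, 0, 0, 1, 1
  row 2: 0, 0, 0, 0, 1, 1, 1, 2, 2
  row 3: 1, 1, 1, 1, 2, 2, 2, 3, 3
  row 4: 1, 1, 1, 1, 2, 3, 3, 4, 4
  row 5: 1, 1, 1, 1, 2, 3, 3, 4, 5
  row 6: 1, 1, 1, 2, 3, 4, 4, 5, 6
  row 7: 1, 1, 2, 3, 4, 5, 5, 6, 7
  row 8: 1, 2, 3, 4, 5, 6, 6, 7, 8
  row 9: 1, 2, 3, 4, 5, 6, 7, 8, 9

the unique w with this rank table is (8, 5, 1, 6, 9, 4, 3, 2, 7).

6 SE-corners of the 21-cell Rothe diagram give Ess(w):

[(1, 7, 0), (2, 4, 0), (5, 4, 1), (5, 7, 3), (6, 3, 1), (7, 2, 1)]


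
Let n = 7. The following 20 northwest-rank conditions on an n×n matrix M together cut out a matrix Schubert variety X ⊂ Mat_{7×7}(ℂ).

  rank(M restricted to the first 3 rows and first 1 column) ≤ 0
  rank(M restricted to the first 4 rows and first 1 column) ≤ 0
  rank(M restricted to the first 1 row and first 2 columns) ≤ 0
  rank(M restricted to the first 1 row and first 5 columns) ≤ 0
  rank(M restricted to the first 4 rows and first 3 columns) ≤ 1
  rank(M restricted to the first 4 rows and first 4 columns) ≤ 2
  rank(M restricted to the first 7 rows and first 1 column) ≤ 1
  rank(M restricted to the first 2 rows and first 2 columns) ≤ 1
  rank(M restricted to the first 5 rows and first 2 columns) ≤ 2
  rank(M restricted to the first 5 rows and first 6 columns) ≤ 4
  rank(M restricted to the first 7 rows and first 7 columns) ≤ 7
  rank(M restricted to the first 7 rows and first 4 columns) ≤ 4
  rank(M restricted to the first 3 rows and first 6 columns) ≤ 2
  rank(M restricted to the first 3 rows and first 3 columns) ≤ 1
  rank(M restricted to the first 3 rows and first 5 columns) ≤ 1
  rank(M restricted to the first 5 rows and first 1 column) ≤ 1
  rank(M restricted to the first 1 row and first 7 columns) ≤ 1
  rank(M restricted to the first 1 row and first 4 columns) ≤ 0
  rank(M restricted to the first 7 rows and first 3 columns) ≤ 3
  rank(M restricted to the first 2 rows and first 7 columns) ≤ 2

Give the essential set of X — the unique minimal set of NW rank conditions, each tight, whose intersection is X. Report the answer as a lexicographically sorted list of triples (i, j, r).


Rank table r_w(7×7) implied by the 20 constraints:

  i=1: 0  0  0  0  0  1  1
  i=2: 0  1  1  1  1  2  2
  i=3: 0  1  1  1  1  2  3
  i=4: 0  1  1  2  2  3  4
  i=5: 1  2  2  3  3  4  5
  i=6: 1  2  3  4  4  5  6
  i=7: 1  2  3  4  5  6  7

giving w = (6, 2, 7, 4, 1, 3, 5) via Δ²R.

Fulton essential set (4 of the 12 Rothe cells):

[(1, 5, 0), (3, 5, 1), (4, 1, 0), (4, 3, 1)]


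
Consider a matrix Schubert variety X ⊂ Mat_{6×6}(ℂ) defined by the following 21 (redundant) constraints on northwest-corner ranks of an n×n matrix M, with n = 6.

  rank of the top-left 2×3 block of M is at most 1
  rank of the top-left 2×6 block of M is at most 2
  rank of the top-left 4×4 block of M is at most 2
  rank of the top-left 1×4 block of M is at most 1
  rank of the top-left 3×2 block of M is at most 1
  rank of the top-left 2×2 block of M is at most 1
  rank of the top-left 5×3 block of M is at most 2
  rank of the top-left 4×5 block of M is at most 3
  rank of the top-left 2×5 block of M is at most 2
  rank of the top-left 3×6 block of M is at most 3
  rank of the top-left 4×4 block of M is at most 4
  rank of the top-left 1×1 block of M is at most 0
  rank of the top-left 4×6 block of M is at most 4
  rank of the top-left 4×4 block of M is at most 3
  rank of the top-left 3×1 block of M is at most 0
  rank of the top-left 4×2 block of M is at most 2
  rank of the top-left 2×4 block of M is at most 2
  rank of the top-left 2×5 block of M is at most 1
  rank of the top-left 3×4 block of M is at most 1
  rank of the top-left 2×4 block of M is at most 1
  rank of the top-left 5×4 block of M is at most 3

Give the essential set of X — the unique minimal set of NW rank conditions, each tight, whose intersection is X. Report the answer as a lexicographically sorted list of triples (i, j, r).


Propagating the 21 rank bounds to every northwest block:

  row 1: 0 | 1 | 1 | 1 | 1 | 1
  row 2: 0 | 1 | 1 | 1 | 1 | 2
  row 3: 0 | 1 | 1 | 1 | 2 | 3
  row 4: 1 | 2 | 2 | 2 | 3 | 4
  row 5: 1 | 2 | 2 | 3 | 4 | 5
  row 6: 1 | 2 | 3 | 4 | 5 | 6

so w = (2, 6, 5, 1, 4, 3).

Rothe diagram D(w) (9 cells), 4 SE-corners (essential conditions):

[(2, 5, 1), (3, 1, 0), (3, 4, 1), (5, 3, 2)]


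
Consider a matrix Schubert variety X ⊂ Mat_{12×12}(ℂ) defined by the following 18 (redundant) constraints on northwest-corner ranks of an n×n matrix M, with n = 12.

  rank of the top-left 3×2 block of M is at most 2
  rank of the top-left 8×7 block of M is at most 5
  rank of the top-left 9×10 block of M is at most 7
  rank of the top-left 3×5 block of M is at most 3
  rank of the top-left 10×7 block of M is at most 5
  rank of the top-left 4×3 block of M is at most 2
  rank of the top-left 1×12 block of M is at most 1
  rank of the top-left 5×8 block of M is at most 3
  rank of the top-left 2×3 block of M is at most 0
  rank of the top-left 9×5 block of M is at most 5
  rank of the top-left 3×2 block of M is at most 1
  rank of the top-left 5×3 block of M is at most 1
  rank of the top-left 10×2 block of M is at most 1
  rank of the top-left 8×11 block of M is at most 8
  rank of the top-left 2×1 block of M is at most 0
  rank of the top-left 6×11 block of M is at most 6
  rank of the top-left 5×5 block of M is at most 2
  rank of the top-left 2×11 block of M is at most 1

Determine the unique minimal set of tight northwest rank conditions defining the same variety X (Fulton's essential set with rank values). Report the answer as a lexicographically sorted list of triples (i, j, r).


Rank table r_w(12×12) implied by the 18 constraints:

  0 | 0 | 0 | 1 | 1 | 1 | 1 | 1 | 1 | 1 | 1 | 1
  0 | 0 | 0 | 1 | 1 | 1 | 1 | 1 | 1 | 1 | 1 | 2
  1 | 1 | 1 | 2 | 2 | 2 | 2 | 2 | 2 | 2 | 2 | 3
  1 | 1 | 1 | 2 | 2 | 3 | 3 | 3 | 3 | 3 | 3 | 4
  1 | 1 | 1 | 2 | 2 | 3 | 3 | 3 | 4 | 4 | 4 | 5
  1 | 1 | 2 | 3 | 3 | 4 | 4 | 4 | 5 | 5 | 5 | 6
  1 | 1 | 2 | 3 | 4 | 5 | 5 | 5 | 6 | 6 | 6 | 7
  1 | 1 | 2 | 3 | 4 | 5 | 5 | 6 | 7 | 7 | 7 | 8
  1 | 1 | 2 | 3 | 4 | 5 | 5 | 6 | 7 | 7 | 8 | 9
  1 | 1 | 2 | 3 | 4 | 5 | 5 | 6 | 7 | 8 | 9 | 10
  1 | 2 | 3 | 4 | 5 | 6 | 6 | 7 | 8 | 9 | 10 | 11
  1 | 2 | 3 | 4 | 5 | 6 | 7 | 8 | 9 | 10 | 11 | 12

so w = (4, 12, 1, 6, 9, 3, 5, 8, 11, 10, 2, 7).

|D(w)|=30, |Ess(w)|=8:

[(2, 3, 0), (2, 11, 1), (5, 3, 1), (5, 5, 2), (5, 8, 3), (9, 10, 7), (10, 2, 1), (10, 7, 5)]


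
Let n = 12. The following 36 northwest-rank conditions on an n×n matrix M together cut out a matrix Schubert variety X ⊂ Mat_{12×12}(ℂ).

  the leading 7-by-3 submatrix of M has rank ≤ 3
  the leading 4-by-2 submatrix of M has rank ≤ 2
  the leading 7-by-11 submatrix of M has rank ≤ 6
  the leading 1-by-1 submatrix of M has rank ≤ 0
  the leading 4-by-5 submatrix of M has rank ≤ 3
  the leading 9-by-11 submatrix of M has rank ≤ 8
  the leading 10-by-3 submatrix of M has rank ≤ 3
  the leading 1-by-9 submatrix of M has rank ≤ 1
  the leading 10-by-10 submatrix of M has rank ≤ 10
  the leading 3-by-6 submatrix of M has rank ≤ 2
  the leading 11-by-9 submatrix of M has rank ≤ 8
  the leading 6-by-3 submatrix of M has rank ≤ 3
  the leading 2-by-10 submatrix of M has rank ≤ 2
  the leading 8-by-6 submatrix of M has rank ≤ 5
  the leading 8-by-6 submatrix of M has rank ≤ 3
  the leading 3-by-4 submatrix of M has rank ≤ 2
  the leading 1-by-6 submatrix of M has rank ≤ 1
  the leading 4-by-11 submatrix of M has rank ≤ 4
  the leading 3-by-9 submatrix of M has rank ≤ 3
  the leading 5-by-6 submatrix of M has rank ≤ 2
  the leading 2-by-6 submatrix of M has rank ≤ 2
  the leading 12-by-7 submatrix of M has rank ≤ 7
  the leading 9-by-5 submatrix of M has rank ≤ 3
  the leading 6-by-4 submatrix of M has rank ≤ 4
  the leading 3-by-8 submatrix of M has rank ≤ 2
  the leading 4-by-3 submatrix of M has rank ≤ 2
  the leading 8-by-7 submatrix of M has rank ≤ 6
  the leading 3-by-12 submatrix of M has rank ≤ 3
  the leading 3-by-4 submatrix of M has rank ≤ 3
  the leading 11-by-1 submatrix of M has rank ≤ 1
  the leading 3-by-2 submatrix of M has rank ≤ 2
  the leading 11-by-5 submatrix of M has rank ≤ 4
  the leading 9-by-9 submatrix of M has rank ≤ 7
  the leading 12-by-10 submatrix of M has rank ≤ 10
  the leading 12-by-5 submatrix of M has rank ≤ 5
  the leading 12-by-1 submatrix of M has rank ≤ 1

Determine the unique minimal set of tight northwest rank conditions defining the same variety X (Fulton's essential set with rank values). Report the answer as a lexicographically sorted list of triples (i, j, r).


Rank table r_w(12×12) implied by the 36 constraints:

  0, 1, 1, 1, 1, 1, 1, 1, 1, 1, 1, 1
  1, 2, 2, 2, 2, 2, 2, 2, 2, 2, 2, 2
  1, 2, 2, 2, 2, 2, 2, 2, 3, 3, 3, 3
  1, 2, 2, 2, 2, 2, 3, 3, 4, 4, 4, 4
  1, 2, 2, 2, 2, 2, 3, 4, 5, 5, 5, 5
  1, 2, 3, 3, 3, 3, 4, 5, 6, 6, 6, 6
  1, 2, 3, 3, 3, 3, 4, 5, 6, 6, 6, 7
  1, 2, 3, 3, 3, 3, 4, 5, 6, 7, 7, 8
  1, 2, 3, 3, 3, 4, 5, 6, 7, 8, 8, 9
  1, 2, 3, 4, 4, 5, 6, 7, 8, 9, 9, 10
  1, 2, 3, 4, 4, 5, 6, 7, 8, 9, 10, 11
  1, 2, 3, 4, 5, 6, 7, 8, 9, 10, 11, 12

hence w(1..12) = (2, 1, 9, 7, 8, 3, 12, 10, 6, 4, 11, 5).

D(w) has 26 cells with 7 SE-corners; essential set:

[(1, 1, 0), (3, 8, 2), (5, 6, 2), (7, 11, 6), (8, 6, 3), (9, 5, 3), (11, 5, 4)]


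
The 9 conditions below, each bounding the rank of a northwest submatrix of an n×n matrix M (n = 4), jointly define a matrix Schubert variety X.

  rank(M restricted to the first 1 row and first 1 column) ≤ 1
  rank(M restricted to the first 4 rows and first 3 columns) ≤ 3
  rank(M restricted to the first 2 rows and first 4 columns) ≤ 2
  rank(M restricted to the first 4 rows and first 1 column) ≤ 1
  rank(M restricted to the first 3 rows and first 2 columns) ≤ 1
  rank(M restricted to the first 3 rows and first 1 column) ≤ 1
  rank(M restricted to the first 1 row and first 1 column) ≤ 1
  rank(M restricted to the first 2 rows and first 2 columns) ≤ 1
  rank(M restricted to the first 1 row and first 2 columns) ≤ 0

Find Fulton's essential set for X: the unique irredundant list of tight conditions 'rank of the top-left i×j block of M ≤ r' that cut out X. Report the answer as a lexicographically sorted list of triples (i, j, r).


Reconstructing r_w from the 9 given conditions:

  0, 0, 1, 1
  1, 1, 2, 2
  1, 1, 2, 3
  1, 2, 3, 4

reading off 1-entries of Δ²R: w = (3, 1, 4, 2).

Fulton essential set (2 of the 3 Rothe cells):

[(1, 2, 0), (3, 2, 1)]


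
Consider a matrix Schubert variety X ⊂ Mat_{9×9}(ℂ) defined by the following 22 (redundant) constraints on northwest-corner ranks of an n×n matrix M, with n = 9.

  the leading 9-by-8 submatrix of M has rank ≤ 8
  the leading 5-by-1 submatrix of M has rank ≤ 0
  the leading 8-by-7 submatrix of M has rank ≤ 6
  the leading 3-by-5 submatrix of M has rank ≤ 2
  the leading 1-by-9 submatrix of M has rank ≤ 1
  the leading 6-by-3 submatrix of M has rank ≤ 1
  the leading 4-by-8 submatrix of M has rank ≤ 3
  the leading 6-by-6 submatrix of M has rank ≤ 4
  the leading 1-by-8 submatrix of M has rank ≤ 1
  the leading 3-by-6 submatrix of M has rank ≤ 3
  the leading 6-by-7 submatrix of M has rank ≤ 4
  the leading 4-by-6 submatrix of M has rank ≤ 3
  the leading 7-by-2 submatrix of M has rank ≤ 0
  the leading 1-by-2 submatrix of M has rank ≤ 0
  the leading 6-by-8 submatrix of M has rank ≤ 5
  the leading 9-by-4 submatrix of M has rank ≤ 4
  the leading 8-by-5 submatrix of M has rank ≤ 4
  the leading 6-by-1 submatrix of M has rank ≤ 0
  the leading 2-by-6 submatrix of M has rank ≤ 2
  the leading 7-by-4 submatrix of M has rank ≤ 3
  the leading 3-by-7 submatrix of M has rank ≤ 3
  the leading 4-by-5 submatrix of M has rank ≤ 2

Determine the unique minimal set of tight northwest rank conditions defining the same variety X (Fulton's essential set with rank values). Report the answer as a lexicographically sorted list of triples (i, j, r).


The tightest implied rank at each (i,j), from the 22 conditions:

  i=1: 0 | 0 | 1 | 1 | 1 | 1 | 1 | 1 | 1
  i=2: 0 | 0 | 1 | 2 | 2 | 2 | 2 | 2 | 2
  i=3: 0 | 0 | 1 | 2 | 2 | 3 | 3 | 3 | 3
  i=4: 0 | 0 | 1 | 2 | 2 | 3 | 3 | 3 | 4
  i=5: 0 | 0 | 1 | 2 | 3 | 4 | 4 | 4 | 5
  i=6: 0 | 0 | 1 | 2 | 3 | 4 | 4 | 5 | 6
  i=7: 0 | 0 | 1 | 2 | 3 | 4 | 5 | 6 | 7
  i=8: 1 | 1 | 2 | 3 | 4 | 5 | 6 | 7 | 8
  i=9: 1 | 2 | 3 | 4 | 5 | 6 | 7 | 8 | 9

second differences of R give the permutation w = (3, 4, 6, 9, 5, 8, 7, 1, 2).

|D(w)|=19, |Ess(w)|=4:

[(4, 5, 2), (4, 8, 3), (6, 7, 4), (7, 2, 0)]


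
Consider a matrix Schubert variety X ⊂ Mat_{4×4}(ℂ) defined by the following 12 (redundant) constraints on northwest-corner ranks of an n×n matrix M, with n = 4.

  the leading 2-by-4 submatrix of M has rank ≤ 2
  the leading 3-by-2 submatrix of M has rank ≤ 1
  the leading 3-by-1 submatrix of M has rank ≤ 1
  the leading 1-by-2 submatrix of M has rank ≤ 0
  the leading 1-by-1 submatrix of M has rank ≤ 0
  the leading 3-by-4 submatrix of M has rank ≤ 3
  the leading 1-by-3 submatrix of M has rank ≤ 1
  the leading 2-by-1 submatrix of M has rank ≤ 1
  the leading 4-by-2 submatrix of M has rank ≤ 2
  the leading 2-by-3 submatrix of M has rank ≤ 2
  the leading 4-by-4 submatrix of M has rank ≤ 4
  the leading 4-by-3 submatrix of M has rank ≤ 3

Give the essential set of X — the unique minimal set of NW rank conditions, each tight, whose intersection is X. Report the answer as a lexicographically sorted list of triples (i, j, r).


Recovering R(i,j) via the rank-extension bound from the 12 conditions:

  0 | 0 | 1 | 1
  1 | 1 | 2 | 2
  1 | 1 | 2 | 3
  1 | 2 | 3 | 4

second differences of R give the permutation w = (3, 1, 4, 2).

D(w) has 3 cells with 2 SE-corners; essential set:

[(1, 2, 0), (3, 2, 1)]


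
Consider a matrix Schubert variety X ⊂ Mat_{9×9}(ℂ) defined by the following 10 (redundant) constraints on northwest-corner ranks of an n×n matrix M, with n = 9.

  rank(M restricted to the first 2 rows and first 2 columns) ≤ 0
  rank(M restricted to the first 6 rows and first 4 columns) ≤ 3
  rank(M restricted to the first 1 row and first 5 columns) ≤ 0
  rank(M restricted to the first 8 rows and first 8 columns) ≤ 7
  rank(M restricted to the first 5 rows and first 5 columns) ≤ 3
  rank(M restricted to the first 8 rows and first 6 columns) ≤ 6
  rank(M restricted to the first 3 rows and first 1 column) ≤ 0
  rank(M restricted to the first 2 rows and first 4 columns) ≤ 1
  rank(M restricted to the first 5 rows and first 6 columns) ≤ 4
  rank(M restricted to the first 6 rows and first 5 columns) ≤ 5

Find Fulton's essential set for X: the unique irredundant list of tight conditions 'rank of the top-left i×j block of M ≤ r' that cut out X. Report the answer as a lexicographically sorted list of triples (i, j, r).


Rank table r_w(9×9) implied by the 10 constraints:

  0, 0, 0, 0, 0, 1, 1, 1, 1
  0, 0, 1, 1, 1, 2, 2, 2, 2
  0, 1, 2, 2, 2, 3, 3, 3, 3
  1, 2, 3, 3, 3, 4, 4, 4, 4
  1, 2, 3, 3, 3, 4, 5, 5, 5
  1, 2, 3, 3, 4, 5, 6, 6, 6
  1, 2, 3, 4, 5, 6, 7, 7, 7
  1, 2, 3, 4, 5, 6, 7, 7, 8
  1, 2, 3, 4, 5, 6, 7, 8, 9

hence w(1..9) = (6, 3, 2, 1, 7, 5, 4, 9, 8).

|D(w)|=12, |Ess(w)|=6:

[(1, 5, 0), (2, 2, 0), (3, 1, 0), (5, 5, 3), (6, 4, 3), (8, 8, 7)]


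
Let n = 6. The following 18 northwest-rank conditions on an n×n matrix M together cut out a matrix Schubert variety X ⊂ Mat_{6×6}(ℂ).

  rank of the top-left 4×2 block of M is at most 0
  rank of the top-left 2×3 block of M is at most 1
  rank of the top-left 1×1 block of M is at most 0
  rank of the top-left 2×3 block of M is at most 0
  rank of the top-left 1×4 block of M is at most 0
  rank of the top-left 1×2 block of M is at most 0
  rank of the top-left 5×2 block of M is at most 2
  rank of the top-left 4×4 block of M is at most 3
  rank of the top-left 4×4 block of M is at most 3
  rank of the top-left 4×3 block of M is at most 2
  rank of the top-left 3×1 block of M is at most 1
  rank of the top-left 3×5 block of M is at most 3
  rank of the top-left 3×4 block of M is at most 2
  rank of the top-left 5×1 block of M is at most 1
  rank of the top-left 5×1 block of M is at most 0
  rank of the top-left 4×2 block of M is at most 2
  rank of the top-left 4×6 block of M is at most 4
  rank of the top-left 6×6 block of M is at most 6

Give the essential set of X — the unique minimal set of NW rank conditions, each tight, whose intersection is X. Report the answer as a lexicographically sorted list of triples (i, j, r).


The tightest implied rank at each (i,j), from the 18 conditions:

  i=1: 0, 0, 0, 0, 1, 1
  i=2: 0, 0, 0, 1, 2, 2
  i=3: 0, 0, 1, 2, 3, 3
  i=4: 0, 0, 1, 2, 3, 4
  i=5: 0, 1, 2, 3, 4, 5
  i=6: 1, 2, 3, 4, 5, 6

giving w = (5, 4, 3, 6, 2, 1) via Δ²R.

Fulton essential set (4 of the 12 Rothe cells):

[(1, 4, 0), (2, 3, 0), (4, 2, 0), (5, 1, 0)]


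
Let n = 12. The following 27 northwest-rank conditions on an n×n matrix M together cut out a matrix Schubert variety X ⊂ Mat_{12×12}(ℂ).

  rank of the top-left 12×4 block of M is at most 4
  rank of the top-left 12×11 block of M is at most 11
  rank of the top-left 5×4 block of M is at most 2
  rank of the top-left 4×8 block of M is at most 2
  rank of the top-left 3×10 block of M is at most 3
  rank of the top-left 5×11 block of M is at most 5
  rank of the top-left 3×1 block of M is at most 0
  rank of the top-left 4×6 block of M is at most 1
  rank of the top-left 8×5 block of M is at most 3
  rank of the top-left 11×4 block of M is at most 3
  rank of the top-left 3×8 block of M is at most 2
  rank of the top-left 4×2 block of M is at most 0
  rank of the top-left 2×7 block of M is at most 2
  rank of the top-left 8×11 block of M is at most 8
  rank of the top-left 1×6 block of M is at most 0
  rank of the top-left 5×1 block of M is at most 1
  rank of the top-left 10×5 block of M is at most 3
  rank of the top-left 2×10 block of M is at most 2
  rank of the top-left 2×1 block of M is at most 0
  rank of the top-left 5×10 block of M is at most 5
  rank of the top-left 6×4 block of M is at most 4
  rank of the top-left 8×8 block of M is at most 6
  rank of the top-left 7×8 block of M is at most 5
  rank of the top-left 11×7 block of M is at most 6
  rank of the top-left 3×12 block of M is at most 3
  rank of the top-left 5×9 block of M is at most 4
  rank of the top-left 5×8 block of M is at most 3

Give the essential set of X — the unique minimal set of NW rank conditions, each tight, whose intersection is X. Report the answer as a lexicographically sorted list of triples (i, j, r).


Recovering R(i,j) via the rank-extension bound from the 27 conditions:

  row 1: 0 0 0 0 0 0 1 1 1 1 1 1
  row 2: 0 0 1 1 1 1 2 2 2 2 2 2
  row 3: 0 0 1 1 1 1 2 2 3 3 3 3
  row 4: 0 0 1 1 1 1 2 2 3 4 4 4
  row 5: 1 1 2 2 2 2 3 3 4 5 5 5
  row 6: 1 2 3 3 3 3 4 4 5 6 6 6
  row 7: 1 2 3 3 3 4 5 5 6 7 7 7
  row 8: 1 2 3 3 3 4 5 6 7 8 8 8
  row 9: 1 2 3 3 3 4 5 6 7 8 9 9
  row 10: 1 2 3 3 3 4 5 6 7 8 9 10
  row 11: 1 2 3 3 4 5 6 7 8 9 10 11
  row 12: 1 2 3 4 5 6 7 8 9 10 11 12

giving w = (7, 3, 9, 10, 1, 2, 6, 8, 11, 12, 5, 4) via Δ²R.

|D(w)|=29, |Ess(w)|=6:

[(1, 6, 0), (4, 2, 0), (4, 6, 1), (4, 8, 2), (10, 5, 3), (11, 4, 3)]
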